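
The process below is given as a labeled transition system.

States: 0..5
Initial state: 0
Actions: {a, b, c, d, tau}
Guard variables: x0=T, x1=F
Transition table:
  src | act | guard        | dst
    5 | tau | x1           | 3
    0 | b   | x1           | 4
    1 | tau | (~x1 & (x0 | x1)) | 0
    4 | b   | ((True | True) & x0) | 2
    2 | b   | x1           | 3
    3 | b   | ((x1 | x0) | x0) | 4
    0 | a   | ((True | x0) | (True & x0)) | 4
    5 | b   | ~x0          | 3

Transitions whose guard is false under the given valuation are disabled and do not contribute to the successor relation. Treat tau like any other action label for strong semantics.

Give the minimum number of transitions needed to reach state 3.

Answer: UNREACHABLE

Analysis:
Breadth-first toward 3:
  Layer 0: {0}
  Layer 1: {4}
  Layer 2: {2}
3 never appears.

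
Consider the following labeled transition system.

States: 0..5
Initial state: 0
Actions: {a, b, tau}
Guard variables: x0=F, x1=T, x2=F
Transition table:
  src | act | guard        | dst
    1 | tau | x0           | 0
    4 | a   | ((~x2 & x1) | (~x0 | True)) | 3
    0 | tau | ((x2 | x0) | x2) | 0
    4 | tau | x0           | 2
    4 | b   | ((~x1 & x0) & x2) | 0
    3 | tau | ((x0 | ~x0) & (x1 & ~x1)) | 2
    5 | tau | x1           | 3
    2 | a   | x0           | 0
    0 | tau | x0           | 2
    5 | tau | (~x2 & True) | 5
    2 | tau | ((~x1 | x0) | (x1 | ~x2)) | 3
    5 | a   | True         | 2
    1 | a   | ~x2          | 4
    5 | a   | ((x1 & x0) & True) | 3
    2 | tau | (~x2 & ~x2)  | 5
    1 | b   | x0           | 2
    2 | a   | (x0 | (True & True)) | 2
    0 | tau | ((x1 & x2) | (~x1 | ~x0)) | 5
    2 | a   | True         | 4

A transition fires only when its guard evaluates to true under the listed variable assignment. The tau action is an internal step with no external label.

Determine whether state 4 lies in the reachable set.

10 transition(s) survive guard evaluation.
depth 0: {0}
depth 1: {5}  total {0,5}
depth 2: {2,3}  total {0,2,3,5}
depth 3: {4}  total {0,2,3,4,5}
Reachable = {0,2,3,4,5}
trace reaching 4: tau·a·a

Answer: REACHABLE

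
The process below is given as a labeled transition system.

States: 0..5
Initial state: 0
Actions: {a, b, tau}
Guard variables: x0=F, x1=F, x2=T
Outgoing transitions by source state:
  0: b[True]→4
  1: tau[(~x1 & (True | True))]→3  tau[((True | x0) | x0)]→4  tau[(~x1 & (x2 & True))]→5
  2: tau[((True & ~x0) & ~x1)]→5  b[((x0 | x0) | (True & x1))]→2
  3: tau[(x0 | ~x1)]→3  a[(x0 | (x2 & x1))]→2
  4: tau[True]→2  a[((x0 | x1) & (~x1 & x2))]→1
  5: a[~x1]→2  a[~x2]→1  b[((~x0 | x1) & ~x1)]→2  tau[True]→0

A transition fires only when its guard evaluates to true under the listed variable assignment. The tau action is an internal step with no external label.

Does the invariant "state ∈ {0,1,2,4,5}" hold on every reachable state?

Allowed set {0,1,2,4,5}
R = {0,2,4,5}
  0: ✓
  2: ✓
  4: ✓
  5: ✓

Answer: INVARIANT HOLDS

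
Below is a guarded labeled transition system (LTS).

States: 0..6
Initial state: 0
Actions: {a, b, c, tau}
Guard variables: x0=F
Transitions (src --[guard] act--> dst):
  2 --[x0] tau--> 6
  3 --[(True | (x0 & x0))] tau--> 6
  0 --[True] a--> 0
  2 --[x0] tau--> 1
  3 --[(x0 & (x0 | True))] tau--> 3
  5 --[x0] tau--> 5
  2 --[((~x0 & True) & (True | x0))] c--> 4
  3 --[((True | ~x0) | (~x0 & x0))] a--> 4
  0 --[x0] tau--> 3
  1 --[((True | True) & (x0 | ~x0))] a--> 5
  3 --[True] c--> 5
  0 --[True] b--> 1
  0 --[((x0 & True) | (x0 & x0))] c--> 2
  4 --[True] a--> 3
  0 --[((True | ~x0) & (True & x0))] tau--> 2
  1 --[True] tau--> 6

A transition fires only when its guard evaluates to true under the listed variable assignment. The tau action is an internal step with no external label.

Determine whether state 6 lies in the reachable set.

Answer: REACHABLE

Trace:
After dropping false guards: 9 live edges.
Layer 0: {0}
Layer 1: {1}  total {0,1}
Layer 2: {5,6}  total {0,1,5,6}
Reach set: {0,1,5,6}
witness 6: b·tau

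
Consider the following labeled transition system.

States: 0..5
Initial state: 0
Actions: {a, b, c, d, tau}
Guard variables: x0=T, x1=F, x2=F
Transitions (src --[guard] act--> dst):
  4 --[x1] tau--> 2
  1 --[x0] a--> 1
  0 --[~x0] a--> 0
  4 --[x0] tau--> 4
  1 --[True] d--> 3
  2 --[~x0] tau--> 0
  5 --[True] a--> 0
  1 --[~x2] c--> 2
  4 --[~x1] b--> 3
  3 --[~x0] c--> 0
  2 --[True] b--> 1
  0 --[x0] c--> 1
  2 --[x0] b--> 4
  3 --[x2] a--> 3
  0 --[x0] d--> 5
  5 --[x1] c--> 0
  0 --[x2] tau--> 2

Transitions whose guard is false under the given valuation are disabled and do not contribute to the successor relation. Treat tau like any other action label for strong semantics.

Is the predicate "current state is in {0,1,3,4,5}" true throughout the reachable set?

Safe = {0,1,3,4,5}
Reachable = {0,1,2,3,4,5}
  0: safe
  1: safe
  2: VIOLATES
  3: safe
  4: safe
  5: safe
witness against invariant: c·c → 2

Answer: INVARIANT VIOLATED at state 2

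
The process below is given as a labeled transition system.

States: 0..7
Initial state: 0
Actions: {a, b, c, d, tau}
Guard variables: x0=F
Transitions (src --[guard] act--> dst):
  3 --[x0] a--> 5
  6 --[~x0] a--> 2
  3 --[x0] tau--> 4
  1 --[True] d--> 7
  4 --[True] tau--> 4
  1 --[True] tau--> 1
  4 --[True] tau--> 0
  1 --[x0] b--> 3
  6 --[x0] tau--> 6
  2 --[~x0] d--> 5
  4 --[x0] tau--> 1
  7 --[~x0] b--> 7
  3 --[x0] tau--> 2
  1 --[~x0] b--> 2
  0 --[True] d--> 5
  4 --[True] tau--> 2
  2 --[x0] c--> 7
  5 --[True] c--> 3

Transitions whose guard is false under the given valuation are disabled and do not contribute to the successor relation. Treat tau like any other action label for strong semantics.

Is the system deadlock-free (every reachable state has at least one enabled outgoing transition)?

Reach set: {0,3,5}
  0: d→5  [1 exit(s)]
  3: ∅  [deadlock]
  5: c→3  [1 exit(s)]
witness 3: d·c

Answer: DEADLOCK at state 3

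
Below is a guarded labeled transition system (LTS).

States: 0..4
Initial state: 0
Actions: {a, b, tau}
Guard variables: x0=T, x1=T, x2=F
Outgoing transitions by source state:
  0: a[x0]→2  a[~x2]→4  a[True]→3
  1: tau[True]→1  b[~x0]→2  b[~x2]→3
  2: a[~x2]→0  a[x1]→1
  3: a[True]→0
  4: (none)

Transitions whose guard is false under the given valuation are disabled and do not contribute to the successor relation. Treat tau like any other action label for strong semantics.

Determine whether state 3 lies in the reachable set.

Answer: REACHABLE

Trace:
8 transition(s) survive guard evaluation.
depth 0: {0}
depth 1: {2,3,4}  now seen {0,2,3,4}
depth 2: {1}  now seen {0,1,2,3,4}
R = {0,1,2,3,4}
witness 3: a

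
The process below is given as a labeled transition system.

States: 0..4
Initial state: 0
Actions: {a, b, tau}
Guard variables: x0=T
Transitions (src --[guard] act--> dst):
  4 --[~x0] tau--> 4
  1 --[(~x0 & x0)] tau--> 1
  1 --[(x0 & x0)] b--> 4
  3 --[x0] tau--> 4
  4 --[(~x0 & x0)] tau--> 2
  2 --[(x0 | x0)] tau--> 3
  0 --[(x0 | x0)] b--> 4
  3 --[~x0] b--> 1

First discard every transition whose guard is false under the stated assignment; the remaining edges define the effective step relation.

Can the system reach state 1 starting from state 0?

4 transition(s) survive guard evaluation.
L0 = {0}
L1 = {4}  total {0,4}
Reach set: {0,4}

Answer: UNREACHABLE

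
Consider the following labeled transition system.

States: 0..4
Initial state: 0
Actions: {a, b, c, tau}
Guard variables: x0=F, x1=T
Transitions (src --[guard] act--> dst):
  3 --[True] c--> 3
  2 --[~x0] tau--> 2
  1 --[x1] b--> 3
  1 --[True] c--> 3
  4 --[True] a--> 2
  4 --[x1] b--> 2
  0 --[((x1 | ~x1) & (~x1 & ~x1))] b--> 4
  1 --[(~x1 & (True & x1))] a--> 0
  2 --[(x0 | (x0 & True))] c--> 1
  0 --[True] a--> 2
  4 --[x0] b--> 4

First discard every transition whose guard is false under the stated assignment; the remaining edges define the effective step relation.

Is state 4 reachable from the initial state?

7 transition(s) survive guard evaluation.
Layer 0: {0}
Layer 1: {2}  cumulative {0,2}
Reachable = {0,2}

Answer: UNREACHABLE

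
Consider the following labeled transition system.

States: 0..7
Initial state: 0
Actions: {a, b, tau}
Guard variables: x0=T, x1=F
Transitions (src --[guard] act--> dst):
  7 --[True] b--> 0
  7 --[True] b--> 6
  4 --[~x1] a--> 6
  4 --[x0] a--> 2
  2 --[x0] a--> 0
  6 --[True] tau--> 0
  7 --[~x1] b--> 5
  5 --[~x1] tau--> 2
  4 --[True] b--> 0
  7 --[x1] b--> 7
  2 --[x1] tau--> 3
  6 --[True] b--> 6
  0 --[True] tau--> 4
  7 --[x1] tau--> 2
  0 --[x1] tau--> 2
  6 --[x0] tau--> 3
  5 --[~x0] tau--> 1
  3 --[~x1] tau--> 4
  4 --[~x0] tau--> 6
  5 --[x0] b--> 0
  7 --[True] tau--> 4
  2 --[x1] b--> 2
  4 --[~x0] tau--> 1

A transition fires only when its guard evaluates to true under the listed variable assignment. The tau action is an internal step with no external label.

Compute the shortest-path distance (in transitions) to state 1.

BFS to 1:
  L0 = {0}
  L1 = {4}
  L2 = {2,6}
  L3 = {3}
1 never appears.

Answer: UNREACHABLE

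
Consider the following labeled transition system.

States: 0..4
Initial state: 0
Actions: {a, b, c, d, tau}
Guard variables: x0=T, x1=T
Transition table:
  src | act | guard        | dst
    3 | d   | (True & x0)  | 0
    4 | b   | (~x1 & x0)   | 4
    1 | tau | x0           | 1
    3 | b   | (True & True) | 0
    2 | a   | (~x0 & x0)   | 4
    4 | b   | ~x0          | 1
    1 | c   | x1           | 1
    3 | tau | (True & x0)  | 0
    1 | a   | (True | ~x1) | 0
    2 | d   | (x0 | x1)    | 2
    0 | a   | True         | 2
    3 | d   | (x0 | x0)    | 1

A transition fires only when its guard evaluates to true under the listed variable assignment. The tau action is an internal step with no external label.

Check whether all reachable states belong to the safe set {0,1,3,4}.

Inv-set: {0,1,3,4}
R = {0,2}
  0: safe
  2: ✗ unsafe
counterexample path to 2: a

Answer: INVARIANT VIOLATED at state 2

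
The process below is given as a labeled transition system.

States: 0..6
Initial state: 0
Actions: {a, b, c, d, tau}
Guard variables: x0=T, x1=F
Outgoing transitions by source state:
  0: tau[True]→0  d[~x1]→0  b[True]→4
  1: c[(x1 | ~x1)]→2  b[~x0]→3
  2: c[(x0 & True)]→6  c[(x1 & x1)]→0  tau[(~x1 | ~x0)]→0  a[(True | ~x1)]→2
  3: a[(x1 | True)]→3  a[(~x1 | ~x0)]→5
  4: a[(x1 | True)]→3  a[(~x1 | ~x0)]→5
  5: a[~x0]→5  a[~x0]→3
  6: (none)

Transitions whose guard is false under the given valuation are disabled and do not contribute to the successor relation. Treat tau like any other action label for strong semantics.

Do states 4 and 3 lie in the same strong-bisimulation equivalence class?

Refine partition for ~:
  round 0: {{0,1,2,3,4,5,6}}
  round 1: {{0},{1},{2},{3,4},{5,6}}
stable after 2 split(s): 5 block(s)
class of 4: {3,4}; class of 3: {3,4}

Answer: BISIMILAR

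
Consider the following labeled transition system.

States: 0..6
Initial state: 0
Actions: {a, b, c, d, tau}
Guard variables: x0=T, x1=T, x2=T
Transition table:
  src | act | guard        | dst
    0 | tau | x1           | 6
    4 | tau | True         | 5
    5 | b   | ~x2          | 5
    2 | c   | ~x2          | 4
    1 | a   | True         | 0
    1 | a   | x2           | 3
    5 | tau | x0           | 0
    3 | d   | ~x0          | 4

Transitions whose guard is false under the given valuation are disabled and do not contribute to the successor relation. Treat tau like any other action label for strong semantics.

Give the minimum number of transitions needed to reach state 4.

Answer: UNREACHABLE

Trace:
Layered search for 4:
  Layer 0: {0}
  Layer 1: {6}
4 never appears.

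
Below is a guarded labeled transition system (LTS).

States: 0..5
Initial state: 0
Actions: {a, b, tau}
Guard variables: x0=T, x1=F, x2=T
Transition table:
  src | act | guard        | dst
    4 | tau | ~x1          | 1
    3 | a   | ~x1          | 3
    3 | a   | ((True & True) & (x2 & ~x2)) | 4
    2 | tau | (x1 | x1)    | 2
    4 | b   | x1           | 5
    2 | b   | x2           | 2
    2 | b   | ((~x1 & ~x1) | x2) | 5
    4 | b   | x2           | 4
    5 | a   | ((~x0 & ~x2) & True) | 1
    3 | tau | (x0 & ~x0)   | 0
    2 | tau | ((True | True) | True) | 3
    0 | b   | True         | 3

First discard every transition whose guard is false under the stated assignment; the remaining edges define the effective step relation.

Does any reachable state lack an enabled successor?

Reach set: {0,3}
  0: b→3  [1 exit(s)]
  3: a→3  [1 exit(s)]

Answer: DEADLOCK-FREE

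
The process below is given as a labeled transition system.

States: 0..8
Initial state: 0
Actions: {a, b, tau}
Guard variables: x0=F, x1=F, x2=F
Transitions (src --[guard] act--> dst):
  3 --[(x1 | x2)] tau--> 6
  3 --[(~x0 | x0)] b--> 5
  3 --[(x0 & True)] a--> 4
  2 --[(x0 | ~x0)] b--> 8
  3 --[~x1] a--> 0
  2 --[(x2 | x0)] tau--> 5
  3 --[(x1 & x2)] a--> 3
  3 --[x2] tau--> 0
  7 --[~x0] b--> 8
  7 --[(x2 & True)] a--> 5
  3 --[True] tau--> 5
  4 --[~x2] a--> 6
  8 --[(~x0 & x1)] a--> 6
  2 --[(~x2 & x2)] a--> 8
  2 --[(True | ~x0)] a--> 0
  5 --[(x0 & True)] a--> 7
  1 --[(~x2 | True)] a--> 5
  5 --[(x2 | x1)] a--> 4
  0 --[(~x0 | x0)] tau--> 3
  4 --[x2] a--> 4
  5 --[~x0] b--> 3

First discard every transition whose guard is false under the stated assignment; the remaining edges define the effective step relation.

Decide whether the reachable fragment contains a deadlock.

Reach set: {0,3,5}
  0: tau→3  [1 out]
  3: a→0  b→5  tau→5  [3 out]
  5: b→3  [1 out]

Answer: DEADLOCK-FREE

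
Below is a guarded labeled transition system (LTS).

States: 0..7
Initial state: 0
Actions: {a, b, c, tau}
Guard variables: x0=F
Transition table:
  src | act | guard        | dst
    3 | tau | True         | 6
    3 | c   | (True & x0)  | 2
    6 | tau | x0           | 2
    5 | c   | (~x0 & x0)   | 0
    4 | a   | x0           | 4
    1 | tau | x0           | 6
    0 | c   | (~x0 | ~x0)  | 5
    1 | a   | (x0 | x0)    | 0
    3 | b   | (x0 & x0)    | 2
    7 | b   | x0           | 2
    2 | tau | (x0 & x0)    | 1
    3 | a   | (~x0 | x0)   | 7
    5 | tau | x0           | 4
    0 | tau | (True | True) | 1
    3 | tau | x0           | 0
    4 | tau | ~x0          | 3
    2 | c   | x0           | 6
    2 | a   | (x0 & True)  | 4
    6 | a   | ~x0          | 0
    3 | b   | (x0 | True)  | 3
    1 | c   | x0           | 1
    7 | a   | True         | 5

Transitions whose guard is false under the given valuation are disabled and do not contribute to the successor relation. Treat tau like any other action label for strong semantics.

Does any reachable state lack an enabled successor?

Answer: DEADLOCK at state 1

Trace:
R = {0,1,5}
  0: c→5  tau→1  [2 exit(s)]
  1: ∅  [STUCK]
  5: ∅  [STUCK]
witness 1: tau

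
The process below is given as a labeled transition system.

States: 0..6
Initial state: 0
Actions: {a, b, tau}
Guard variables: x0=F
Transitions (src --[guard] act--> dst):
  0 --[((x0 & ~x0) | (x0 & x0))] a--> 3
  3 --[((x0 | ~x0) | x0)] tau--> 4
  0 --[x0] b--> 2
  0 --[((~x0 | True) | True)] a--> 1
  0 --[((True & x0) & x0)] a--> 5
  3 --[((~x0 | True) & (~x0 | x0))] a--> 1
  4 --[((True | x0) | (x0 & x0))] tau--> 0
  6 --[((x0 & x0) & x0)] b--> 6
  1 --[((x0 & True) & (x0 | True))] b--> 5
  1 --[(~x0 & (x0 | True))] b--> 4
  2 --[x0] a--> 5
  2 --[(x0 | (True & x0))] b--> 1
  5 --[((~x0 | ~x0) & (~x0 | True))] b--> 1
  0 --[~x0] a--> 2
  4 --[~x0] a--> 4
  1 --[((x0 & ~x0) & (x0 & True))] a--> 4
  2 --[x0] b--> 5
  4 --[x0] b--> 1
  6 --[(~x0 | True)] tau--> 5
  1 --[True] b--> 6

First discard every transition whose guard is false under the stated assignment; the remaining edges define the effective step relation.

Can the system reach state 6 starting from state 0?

Answer: REACHABLE

Trace:
Guard filter leaves 10 enabled edge(s).
Layer 0: {0}
Layer 1: {1,2}  cumulative {0,1,2}
Layer 2: {4,6}  cumulative {0,1,2,4,6}
Layer 3: {5}  cumulative {0,1,2,4,5,6}
R = {0,1,2,4,5,6}
trace reaching 6: a·b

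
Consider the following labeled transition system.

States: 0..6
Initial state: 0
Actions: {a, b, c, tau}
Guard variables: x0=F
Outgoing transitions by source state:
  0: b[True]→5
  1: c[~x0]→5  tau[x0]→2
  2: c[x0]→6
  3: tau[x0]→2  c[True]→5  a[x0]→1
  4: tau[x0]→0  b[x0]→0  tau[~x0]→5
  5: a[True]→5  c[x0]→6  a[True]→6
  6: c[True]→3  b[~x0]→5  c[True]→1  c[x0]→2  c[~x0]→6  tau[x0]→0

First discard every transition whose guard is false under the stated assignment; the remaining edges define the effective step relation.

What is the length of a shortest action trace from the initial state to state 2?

Answer: UNREACHABLE

Working:
BFS to 2:
  Layer 0: {0}
  Layer 1: {5}
  Layer 2: {6}
  Layer 3: {1,3}
2 never appears.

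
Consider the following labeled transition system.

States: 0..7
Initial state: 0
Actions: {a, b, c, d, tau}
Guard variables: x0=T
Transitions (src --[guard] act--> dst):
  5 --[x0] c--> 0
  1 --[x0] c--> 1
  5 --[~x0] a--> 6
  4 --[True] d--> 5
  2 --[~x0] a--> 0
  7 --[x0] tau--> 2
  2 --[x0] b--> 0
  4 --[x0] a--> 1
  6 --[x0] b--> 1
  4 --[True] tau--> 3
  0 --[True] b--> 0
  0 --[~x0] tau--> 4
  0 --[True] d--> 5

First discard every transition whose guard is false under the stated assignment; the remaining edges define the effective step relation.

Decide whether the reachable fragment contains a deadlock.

R = {0,5}
  0: b→0  d→5  [2 out]
  5: c→0  [1 out]

Answer: DEADLOCK-FREE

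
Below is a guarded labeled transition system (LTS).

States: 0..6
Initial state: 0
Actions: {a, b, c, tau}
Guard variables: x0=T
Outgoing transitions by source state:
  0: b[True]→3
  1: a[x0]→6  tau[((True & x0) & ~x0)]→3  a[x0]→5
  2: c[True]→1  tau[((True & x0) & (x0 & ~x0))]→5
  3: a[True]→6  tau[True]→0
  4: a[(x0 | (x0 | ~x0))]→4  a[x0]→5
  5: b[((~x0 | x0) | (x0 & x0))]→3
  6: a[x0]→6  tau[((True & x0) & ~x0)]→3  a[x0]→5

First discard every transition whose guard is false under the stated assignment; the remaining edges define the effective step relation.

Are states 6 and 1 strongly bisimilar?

Answer: BISIMILAR

Working:
Compute ~ classes (split until stable):
  round 0: {{0,1,2,3,4,5,6}}
  round 1: {{0,5},{1,4,6},{2},{3}}
Fixed point at round 2; 4 class(es).
6∈{1,4,6}, 1∈{1,4,6}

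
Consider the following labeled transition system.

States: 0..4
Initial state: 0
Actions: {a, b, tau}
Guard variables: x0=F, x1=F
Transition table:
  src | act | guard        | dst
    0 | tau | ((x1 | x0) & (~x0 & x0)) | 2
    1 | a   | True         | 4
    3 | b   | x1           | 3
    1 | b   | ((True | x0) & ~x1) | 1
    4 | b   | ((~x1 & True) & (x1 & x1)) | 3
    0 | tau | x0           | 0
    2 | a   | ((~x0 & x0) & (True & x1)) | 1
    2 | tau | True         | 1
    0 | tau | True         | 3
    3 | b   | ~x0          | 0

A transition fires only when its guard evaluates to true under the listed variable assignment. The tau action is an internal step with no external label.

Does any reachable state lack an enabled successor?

Reach set: {0,3}
  0: tau→3  [1 exit(s)]
  3: b→0  [1 exit(s)]

Answer: DEADLOCK-FREE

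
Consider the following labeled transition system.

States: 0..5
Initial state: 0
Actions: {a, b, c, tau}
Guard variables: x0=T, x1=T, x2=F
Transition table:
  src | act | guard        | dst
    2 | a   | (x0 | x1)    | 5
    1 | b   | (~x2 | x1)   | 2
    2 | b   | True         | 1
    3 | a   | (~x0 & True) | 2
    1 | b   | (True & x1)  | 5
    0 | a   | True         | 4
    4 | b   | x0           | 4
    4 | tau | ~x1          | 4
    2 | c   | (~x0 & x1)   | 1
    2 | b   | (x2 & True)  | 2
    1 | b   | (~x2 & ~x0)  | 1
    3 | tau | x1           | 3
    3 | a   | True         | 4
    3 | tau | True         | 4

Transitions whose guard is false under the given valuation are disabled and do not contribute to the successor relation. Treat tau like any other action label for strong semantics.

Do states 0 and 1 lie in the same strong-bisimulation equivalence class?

Answer: NOT BISIMILAR

Trace:
Refine partition for ~:
  P[0] = {{0,1,2,3,4,5}}
  P[1] = {{0},{1,4},{2},{3},{5}}
  P[2] = {{0},{1},{2},{3},{4},{5}}
Fixed point at round 3; 6 class(es).
class of 0: {0}; class of 1: {1}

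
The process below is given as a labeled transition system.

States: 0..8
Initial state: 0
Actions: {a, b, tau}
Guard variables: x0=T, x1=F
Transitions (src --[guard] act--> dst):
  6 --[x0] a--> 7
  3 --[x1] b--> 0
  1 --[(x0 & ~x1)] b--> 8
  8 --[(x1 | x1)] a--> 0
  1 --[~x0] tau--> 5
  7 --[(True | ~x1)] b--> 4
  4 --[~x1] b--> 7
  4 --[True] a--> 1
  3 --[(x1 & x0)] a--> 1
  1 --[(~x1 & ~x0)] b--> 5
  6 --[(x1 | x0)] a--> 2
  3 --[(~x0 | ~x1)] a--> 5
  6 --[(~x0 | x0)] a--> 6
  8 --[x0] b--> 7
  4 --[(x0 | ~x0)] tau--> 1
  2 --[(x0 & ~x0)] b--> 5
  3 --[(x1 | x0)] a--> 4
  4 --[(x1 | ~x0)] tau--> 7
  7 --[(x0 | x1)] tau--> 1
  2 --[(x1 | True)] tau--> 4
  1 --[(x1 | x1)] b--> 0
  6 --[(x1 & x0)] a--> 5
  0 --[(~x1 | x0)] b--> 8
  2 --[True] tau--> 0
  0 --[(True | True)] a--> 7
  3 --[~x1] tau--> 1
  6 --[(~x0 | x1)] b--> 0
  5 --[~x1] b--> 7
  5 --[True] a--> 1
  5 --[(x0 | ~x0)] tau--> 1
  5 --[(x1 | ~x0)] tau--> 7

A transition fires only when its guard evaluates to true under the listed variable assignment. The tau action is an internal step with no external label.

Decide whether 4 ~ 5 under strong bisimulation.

Answer: BISIMILAR

Analysis:
Bisimulation quotient by refinement:
  P[0] = {{0,1,2,3,4,5,6,7,8}}
  P[1] = {{0},{1,8},{2},{3},{4,5},{6},{7}}
  P[2] = {{0},{1},{2},{3},{4,5},{6},{7},{8}}
stable after 3 split(s): 8 block(s)
4∈{4,5}, 5∈{4,5}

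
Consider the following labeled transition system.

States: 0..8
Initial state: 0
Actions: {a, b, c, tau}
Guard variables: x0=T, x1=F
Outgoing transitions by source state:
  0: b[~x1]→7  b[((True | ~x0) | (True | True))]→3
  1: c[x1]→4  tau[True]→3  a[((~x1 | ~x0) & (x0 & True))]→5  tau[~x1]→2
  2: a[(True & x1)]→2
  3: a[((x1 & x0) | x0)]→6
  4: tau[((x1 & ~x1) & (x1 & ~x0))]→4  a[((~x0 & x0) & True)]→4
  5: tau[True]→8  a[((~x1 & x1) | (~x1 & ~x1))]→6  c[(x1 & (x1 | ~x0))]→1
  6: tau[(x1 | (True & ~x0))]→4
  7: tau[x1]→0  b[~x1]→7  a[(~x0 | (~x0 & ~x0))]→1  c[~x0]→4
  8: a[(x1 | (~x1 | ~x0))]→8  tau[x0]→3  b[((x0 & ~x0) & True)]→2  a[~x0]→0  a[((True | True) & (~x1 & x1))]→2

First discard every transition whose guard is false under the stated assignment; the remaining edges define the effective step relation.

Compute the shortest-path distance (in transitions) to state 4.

Answer: UNREACHABLE

Working:
Breadth-first toward 4:
  Layer 0: {0}
  Layer 1: {3,7}
  Layer 2: {6}
4 never appears.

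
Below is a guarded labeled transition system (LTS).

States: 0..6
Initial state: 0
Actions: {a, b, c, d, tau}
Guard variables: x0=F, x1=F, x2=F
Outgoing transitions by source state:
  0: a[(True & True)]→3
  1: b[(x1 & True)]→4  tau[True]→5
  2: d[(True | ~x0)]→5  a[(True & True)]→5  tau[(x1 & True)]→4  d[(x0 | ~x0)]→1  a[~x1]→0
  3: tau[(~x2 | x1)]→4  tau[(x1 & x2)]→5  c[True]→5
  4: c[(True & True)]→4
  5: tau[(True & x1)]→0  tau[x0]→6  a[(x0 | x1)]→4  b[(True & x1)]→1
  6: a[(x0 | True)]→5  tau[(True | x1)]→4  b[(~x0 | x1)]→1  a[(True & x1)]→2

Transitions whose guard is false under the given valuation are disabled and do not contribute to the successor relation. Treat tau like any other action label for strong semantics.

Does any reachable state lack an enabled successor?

Reachable = {0,3,4,5}
  0: a→3  [1 out]
  3: c→5  tau→4  [2 out]
  4: c→4  [1 out]
  5: ∅  [STUCK]
witness 5: a·c

Answer: DEADLOCK at state 5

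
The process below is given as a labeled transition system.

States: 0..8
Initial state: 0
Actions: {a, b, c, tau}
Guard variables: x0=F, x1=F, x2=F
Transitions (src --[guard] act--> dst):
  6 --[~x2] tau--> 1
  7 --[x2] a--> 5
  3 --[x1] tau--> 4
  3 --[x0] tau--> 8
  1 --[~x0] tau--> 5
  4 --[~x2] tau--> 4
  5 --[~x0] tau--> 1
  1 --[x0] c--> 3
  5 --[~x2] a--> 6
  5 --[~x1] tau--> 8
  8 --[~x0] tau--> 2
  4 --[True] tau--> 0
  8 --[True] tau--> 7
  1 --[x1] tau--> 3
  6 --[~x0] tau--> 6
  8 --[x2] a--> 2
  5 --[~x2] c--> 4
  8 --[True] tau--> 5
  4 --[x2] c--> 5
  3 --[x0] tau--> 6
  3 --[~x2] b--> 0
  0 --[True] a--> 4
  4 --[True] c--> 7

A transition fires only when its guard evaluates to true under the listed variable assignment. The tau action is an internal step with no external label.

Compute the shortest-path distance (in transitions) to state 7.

Answer: 2

Analysis:
BFS to 7:
  Layer 0: {0}
  Layer 1: {4}
  Layer 2: {7}
depth(7)=2, e.g. a·c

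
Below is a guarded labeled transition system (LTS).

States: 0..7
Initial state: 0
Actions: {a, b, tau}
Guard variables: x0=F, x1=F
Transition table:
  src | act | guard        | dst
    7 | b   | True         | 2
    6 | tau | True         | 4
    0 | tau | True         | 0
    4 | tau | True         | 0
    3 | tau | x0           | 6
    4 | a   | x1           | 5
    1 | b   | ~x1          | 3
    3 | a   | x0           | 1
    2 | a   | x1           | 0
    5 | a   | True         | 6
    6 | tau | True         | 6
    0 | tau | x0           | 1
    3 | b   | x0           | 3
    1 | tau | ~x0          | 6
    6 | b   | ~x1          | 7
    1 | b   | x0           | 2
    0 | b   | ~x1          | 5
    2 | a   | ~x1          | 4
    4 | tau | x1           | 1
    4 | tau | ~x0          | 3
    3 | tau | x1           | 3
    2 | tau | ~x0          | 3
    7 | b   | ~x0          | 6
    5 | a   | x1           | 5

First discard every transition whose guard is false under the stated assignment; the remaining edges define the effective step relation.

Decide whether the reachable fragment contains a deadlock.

Answer: DEADLOCK at state 3

Trace:
Reach set: {0,2,3,4,5,6,7}
  0: b→5  tau→0  [2 out]
  2: a→4  tau→3  [2 out]
  3: ∅  [deadlock]
  4: tau→0  tau→3  [2 out]
  5: a→6  [1 out]
  6: b→7  tau→4  tau→6  [3 out]
  7: b→2  b→6  [2 out]
trace reaching 3: b·a·tau·tau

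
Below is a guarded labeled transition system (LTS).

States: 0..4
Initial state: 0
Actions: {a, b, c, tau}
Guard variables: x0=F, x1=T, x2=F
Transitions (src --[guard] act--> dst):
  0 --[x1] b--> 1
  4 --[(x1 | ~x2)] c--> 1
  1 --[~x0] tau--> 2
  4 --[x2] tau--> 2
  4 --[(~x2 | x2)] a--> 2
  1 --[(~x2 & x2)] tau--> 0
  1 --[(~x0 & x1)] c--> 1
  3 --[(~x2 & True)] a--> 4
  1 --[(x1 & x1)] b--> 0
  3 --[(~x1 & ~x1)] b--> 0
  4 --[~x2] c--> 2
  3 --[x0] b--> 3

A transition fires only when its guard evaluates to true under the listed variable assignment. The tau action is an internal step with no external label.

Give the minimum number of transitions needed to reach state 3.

Answer: UNREACHABLE

Trace:
Layered search for 3:
  L0 = {0}
  L1 = {1}
  L2 = {2}
3 never appears.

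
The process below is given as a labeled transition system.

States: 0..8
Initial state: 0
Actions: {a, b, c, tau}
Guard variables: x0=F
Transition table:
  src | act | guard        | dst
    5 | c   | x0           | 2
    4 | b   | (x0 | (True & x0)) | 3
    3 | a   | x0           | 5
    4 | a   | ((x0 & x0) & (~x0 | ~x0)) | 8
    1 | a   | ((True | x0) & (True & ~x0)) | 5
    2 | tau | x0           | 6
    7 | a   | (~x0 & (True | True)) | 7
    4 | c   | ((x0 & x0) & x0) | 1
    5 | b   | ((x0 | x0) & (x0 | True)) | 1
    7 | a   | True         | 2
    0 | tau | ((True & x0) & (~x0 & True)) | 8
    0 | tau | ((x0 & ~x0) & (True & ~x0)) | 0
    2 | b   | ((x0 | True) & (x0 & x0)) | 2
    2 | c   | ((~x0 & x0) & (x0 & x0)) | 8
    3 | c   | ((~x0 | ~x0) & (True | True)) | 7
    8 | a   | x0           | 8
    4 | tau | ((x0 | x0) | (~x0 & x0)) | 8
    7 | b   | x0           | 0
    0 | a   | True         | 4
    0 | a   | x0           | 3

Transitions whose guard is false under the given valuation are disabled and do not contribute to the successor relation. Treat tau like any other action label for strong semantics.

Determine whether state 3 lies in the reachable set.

Guard filter leaves 5 enabled edge(s).
Layer 0: {0}
Layer 1: {4}  now seen {0,4}
R = {0,4}

Answer: UNREACHABLE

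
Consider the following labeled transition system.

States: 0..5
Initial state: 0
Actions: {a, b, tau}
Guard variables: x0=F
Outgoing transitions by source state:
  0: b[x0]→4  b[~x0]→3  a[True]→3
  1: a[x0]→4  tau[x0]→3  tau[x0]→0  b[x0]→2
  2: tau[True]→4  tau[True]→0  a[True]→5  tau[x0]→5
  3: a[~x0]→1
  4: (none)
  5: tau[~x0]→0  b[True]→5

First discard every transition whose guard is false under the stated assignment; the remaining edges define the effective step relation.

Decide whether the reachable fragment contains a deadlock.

Reachable = {0,1,3}
  0: a→3  b→3  [deg 2]
  1: ∅  [deadlock]
  3: a→1  [deg 1]
Path to 1: b·a

Answer: DEADLOCK at state 1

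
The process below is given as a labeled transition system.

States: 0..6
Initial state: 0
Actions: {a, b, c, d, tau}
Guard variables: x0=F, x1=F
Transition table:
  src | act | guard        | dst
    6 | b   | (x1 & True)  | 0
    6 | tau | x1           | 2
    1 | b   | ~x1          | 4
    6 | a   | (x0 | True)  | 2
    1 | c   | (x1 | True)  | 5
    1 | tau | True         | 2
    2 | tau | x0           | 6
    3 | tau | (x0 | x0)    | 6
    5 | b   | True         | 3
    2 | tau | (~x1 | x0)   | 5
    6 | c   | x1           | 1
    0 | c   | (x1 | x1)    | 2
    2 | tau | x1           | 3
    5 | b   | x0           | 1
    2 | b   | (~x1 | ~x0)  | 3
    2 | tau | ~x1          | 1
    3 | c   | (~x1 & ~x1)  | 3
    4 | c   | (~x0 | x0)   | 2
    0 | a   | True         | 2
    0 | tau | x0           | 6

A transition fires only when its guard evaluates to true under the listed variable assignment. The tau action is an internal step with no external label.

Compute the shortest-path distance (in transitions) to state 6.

Layered search for 6:
  L0 = {0}
  L1 = {2}
  L2 = {1,3,5}
  L3 = {4}
6 never appears.

Answer: UNREACHABLE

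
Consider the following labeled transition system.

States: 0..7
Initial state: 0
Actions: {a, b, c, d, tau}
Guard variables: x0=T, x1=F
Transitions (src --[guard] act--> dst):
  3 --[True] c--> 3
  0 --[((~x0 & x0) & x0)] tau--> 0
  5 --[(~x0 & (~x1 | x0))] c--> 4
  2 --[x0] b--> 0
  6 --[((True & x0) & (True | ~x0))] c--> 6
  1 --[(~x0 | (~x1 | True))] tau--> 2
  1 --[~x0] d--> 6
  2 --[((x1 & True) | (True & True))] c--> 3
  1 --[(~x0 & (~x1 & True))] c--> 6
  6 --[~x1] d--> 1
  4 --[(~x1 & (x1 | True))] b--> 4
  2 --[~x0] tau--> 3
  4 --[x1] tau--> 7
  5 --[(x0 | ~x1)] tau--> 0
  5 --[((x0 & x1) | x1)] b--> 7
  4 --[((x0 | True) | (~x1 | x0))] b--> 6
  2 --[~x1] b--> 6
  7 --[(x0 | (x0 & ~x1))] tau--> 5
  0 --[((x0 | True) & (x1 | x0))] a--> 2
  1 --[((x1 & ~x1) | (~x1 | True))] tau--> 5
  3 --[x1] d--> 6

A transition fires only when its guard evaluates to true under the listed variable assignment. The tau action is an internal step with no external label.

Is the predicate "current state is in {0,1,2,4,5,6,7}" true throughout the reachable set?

Answer: INVARIANT VIOLATED at state 3

Analysis:
Allowed set {0,1,2,4,5,6,7}
Reachable = {0,1,2,3,5,6}
  0: safe
  1: safe
  2: safe
  3: outside
  5: safe
  6: safe
reach 3 via a·c — violates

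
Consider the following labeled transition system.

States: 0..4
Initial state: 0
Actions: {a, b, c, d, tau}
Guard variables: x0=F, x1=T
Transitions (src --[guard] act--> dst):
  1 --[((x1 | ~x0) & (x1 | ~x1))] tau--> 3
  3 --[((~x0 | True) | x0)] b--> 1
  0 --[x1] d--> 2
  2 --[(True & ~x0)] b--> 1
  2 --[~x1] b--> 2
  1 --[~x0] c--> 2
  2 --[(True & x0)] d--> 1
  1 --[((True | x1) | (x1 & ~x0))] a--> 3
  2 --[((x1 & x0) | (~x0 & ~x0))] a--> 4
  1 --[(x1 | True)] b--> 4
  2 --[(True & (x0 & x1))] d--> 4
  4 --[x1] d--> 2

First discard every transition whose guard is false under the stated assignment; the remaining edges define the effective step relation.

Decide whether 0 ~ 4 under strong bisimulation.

Answer: BISIMILAR

Analysis:
Refine partition for ~:
  round 0: {{0,1,2,3,4}}
  round 1: {{0,4},{1},{2},{3}}
Fixed point at round 2; 4 class(es).
[0]={0,4}  [4]={0,4}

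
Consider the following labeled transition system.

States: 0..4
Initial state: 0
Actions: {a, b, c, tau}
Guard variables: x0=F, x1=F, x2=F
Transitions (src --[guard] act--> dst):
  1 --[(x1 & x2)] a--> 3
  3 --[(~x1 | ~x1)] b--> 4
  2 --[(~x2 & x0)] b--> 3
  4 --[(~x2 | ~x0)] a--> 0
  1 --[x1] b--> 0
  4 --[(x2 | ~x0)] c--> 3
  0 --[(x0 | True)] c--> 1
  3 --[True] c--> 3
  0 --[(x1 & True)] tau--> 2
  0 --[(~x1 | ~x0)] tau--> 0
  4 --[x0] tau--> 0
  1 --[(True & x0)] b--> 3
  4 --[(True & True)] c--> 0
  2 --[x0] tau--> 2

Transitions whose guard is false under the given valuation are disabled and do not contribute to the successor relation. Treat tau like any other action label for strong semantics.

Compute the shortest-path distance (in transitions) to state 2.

Breadth-first toward 2:
  Layer 0: {0}
  Layer 1: {1}
2 never appears.

Answer: UNREACHABLE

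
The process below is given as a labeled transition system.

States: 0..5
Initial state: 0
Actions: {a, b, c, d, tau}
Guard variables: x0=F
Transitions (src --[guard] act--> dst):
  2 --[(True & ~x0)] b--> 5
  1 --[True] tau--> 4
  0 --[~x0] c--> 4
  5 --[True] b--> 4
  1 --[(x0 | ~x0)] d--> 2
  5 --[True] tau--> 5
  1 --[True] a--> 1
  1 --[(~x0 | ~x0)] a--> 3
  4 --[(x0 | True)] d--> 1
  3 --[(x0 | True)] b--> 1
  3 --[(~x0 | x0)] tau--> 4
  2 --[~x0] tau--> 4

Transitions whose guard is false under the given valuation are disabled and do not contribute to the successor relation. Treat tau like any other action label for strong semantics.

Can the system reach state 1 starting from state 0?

Answer: REACHABLE

Trace:
Guard filter leaves 12 enabled edge(s).
Layer 0: {0}
Layer 1: {4}  cumulative {0,4}
Layer 2: {1}  cumulative {0,1,4}
Layer 3: {2,3}  cumulative {0,1,2,3,4}
Layer 4: {5}  cumulative {0,1,2,3,4,5}
Reach set: {0,1,2,3,4,5}
witness 1: c·d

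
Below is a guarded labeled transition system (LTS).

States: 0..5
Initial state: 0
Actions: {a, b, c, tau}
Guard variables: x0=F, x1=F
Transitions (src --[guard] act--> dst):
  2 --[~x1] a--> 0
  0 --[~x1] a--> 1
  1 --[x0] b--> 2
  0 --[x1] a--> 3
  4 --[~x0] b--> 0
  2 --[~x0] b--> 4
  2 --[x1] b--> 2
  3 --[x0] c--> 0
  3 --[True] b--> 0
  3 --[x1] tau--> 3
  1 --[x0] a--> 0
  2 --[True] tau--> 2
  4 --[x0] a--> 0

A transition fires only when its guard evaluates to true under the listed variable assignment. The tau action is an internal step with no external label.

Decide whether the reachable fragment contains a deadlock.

Reachable = {0,1}
  0: a→1  [deg 1]
  1: ∅  [no exit]
Path to 1: a

Answer: DEADLOCK at state 1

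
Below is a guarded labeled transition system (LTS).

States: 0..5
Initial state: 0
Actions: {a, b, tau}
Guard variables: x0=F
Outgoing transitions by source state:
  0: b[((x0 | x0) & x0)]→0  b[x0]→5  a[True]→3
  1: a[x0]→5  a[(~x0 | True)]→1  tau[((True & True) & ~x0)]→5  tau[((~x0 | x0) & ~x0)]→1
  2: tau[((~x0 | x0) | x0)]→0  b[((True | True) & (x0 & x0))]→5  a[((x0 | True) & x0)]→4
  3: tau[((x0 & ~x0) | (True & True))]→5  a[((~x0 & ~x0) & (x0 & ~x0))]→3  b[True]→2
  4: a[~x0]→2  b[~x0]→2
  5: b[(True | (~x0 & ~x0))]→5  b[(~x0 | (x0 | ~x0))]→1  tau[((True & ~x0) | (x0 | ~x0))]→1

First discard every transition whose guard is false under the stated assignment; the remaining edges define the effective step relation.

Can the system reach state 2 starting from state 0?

After dropping false guards: 12 live edges.
L0 = {0}
L1 = {3}  now seen {0,3}
L2 = {2,5}  now seen {0,2,3,5}
L3 = {1}  now seen {0,1,2,3,5}
Reach set: {0,1,2,3,5}
witness 2: a·b

Answer: REACHABLE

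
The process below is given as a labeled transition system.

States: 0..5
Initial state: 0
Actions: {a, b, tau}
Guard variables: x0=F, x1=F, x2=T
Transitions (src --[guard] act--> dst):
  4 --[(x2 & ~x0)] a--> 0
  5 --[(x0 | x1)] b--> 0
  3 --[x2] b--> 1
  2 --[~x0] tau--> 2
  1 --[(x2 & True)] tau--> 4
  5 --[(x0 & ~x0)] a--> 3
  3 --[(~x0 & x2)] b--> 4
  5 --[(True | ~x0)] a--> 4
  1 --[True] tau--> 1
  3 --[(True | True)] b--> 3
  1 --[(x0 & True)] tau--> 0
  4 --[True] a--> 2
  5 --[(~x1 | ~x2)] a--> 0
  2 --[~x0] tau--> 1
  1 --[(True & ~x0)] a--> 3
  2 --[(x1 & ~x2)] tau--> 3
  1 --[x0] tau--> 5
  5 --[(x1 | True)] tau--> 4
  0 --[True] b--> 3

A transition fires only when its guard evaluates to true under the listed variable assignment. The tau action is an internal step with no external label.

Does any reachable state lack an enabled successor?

R = {0,1,2,3,4}
  0: b→3  [deg 1]
  1: a→3  tau→1  tau→4  [deg 3]
  2: tau→1  tau→2  [deg 2]
  3: b→1  b→3  b→4  [deg 3]
  4: a→0  a→2  [deg 2]

Answer: DEADLOCK-FREE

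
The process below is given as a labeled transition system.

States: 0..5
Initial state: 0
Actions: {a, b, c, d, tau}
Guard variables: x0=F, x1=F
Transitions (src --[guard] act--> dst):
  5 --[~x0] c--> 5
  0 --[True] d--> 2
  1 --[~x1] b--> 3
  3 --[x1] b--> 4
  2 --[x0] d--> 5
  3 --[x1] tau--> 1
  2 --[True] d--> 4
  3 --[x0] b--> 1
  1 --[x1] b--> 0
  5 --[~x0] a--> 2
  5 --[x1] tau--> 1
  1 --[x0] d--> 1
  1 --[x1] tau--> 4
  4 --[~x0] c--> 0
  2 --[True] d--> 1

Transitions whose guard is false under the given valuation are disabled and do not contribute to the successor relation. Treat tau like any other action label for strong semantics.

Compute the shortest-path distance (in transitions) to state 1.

Answer: 2

Working:
Breadth-first toward 1:
  depth 0: {0}
  depth 1: {2}
  depth 2: {1,4}
first hit 1 at d=2 via d·d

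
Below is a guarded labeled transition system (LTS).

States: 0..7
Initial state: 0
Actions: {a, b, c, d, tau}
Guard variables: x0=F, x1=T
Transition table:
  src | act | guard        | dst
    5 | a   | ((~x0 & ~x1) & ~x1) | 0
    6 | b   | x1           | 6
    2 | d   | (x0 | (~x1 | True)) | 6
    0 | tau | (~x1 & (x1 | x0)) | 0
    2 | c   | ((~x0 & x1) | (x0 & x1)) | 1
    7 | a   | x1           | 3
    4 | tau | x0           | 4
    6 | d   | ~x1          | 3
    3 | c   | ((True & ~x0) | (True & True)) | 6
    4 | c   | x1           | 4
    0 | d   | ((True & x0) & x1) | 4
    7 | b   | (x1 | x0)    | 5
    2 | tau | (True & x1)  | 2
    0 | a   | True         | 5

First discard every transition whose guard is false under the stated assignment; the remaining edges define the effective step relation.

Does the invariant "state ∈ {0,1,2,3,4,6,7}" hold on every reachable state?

Inv-set: {0,1,2,3,4,6,7}
Reach set: {0,5}
  0: ok
  5: outside
counterexample path to 5: a

Answer: INVARIANT VIOLATED at state 5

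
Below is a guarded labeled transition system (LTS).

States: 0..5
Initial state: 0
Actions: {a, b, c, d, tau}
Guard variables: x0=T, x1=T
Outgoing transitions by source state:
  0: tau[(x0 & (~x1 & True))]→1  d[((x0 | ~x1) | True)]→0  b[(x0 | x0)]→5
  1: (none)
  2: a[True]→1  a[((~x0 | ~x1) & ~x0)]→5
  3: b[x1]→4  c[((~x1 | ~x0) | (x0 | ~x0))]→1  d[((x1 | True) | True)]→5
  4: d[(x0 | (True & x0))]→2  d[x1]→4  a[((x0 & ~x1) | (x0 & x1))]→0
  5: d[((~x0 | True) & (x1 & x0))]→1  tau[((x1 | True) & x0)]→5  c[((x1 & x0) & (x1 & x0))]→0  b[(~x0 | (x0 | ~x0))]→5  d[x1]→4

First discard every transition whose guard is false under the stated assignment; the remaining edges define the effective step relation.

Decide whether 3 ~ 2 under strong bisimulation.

Bisimulation quotient by refinement:
  π0 = {{0,1,2,3,4,5}}
  π1 = {{0},{1},{2},{3},{4},{5}}
Fixed point at round 2; 6 class(es).
class of 3: {3}; class of 2: {2}

Answer: NOT BISIMILAR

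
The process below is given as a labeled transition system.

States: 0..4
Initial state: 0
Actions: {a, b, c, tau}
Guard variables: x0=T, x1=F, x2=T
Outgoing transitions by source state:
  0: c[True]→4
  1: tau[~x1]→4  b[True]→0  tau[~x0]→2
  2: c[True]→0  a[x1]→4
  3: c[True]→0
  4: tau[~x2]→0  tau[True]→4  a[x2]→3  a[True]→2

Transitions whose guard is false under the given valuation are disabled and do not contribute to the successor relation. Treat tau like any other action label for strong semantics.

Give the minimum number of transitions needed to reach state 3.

Layered search for 3:
  Layer 0: {0}
  Layer 1: {4}
  Layer 2: {2,3}
first hit 3 at d=2 via c·a

Answer: 2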